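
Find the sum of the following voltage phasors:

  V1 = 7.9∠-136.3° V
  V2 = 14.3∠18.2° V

Step 1 — Convert each phasor to rectangular form:
  V1 = 7.9·(cos(-136.3°) + j·sin(-136.3°)) = -5.711 - j5.458 V
  V2 = 14.3·(cos(18.2°) + j·sin(18.2°)) = 13.58 + j4.466 V
Step 2 — Sum components: V_total = 7.873 - j0.9916 V.
Step 3 — Convert to polar: |V_total| = 7.935 V, ∠V_total = -7.2°.

V_total = 7.935∠-7.2° V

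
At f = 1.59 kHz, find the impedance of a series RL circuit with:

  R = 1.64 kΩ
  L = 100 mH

Step 1 — Angular frequency: ω = 2π·f = 2π·1590 = 9990 rad/s.
Step 2 — Component impedances:
  R: Z = R = 1640 Ω
  L: Z = jωL = j·9990·0.1 = 0 + j999 Ω
Step 3 — Series combination: Z_total = R + L = 1640 + j999 Ω = 1920∠31.3° Ω.

Z = 1640 + j999 Ω = 1920∠31.3° Ω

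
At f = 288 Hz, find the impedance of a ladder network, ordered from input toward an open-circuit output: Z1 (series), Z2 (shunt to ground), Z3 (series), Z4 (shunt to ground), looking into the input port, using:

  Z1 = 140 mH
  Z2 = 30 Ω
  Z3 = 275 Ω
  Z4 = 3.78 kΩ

Step 1 — Angular frequency: ω = 2π·f = 2π·288 = 1810 rad/s.
Step 2 — Component impedances:
  Z1: Z = jωL = j·1810·0.14 = 0 + j253.3 Ω
  Z2: Z = R = 30 Ω
  Z3: Z = R = 275 Ω
  Z4: Z = R = 3780 Ω
Step 3 — Ladder network (open output): work backward from the far end, alternating series and parallel combinations. Z_in = 29.78 + j253.3 Ω = 255.1∠83.3° Ω.

Z = 29.78 + j253.3 Ω = 255.1∠83.3° Ω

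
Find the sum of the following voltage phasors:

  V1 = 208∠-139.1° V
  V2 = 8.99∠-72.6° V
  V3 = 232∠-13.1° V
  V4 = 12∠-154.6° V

Step 1 — Convert each phasor to rectangular form:
  V1 = 208·(cos(-139.1°) + j·sin(-139.1°)) = -157.2 - j136.2 V
  V2 = 8.99·(cos(-72.6°) + j·sin(-72.6°)) = 2.688 - j8.579 V
  V3 = 232·(cos(-13.1°) + j·sin(-13.1°)) = 226 - j52.58 V
  V4 = 12·(cos(-154.6°) + j·sin(-154.6°)) = -10.84 - j5.147 V
Step 2 — Sum components: V_total = 60.59 - j202.5 V.
Step 3 — Convert to polar: |V_total| = 211.4 V, ∠V_total = -73.3°.

V_total = 211.4∠-73.3° V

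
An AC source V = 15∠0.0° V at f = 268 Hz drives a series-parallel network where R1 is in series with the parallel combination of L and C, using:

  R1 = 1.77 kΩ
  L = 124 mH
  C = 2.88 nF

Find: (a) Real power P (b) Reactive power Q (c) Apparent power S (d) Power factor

Step 1 — Angular frequency: ω = 2π·f = 2π·268 = 1684 rad/s.
Step 2 — Component impedances:
  R1: Z = R = 1770 Ω
  L: Z = jωL = j·1684·0.124 = 0 + j208.8 Ω
  C: Z = 1/(jωC) = -j/(ω·C) = 0 - j2.062e+05 Ω
Step 3 — Parallel branch: L || C = 1/(1/L + 1/C) = 0 + j209 Ω.
Step 4 — Series with R1: Z_total = R1 + (L || C) = 1770 + j209 Ω = 1782∠6.7° Ω.
Step 5 — Source phasor: V = 15∠0.0° V = 15 V.
Step 6 — Current: I = V / Z = 0.008358 - j0.000987 A = 0.008416∠-6.7° A.
Step 7 — Complex power: S = V·I* = 0.1254 + j0.0148 VA.
Step 8 — Real power: P = Re(S) = 0.1254 W.
Step 9 — Reactive power: Q = Im(S) = 0.0148 VAR.
Step 10 — Apparent power: |S| = 0.1262 VA.
Step 11 — Power factor: PF = P/|S| = 0.9931 (lagging).

(a) P = 0.1254 W  (b) Q = 0.0148 VAR  (c) S = 0.1262 VA  (d) PF = 0.9931 (lagging)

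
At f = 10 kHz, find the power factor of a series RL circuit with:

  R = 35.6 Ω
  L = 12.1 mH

Step 1 — Angular frequency: ω = 2π·f = 2π·1e+04 = 6.283e+04 rad/s.
Step 2 — Component impedances:
  R: Z = R = 35.6 Ω
  L: Z = jωL = j·6.283e+04·0.0121 = 0 + j760.3 Ω
Step 3 — Series combination: Z_total = R + L = 35.6 + j760.3 Ω = 761.1∠87.3° Ω.
Step 4 — Power factor: PF = cos(φ) = Re(Z)/|Z| = 35.6/761.1 = 0.04677.
Step 5 — Type: Im(Z) = 760.3 ⇒ lagging (phase φ = 87.3°).

PF = 0.04677 (lagging, φ = 87.3°)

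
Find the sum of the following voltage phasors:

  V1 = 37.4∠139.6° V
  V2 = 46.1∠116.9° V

Step 1 — Convert each phasor to rectangular form:
  V1 = 37.4·(cos(139.6°) + j·sin(139.6°)) = -28.48 + j24.24 V
  V2 = 46.1·(cos(116.9°) + j·sin(116.9°)) = -20.86 + j41.11 V
Step 2 — Sum components: V_total = -49.34 + j65.35 V.
Step 3 — Convert to polar: |V_total| = 81.88 V, ∠V_total = 127.1°.

V_total = 81.88∠127.1° V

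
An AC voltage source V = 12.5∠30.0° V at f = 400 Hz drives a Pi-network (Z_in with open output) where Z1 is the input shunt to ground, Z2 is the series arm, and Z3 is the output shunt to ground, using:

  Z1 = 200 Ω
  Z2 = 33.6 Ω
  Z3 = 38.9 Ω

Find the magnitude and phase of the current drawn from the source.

Step 1 — Angular frequency: ω = 2π·f = 2π·400 = 2513 rad/s.
Step 2 — Component impedances:
  Z1: Z = R = 200 Ω
  Z2: Z = R = 33.6 Ω
  Z3: Z = R = 38.9 Ω
Step 3 — With open output, the series arm Z2 and the output shunt Z3 appear in series to ground: Z2 + Z3 = 72.5 Ω.
Step 4 — Parallel with input shunt Z1: Z_in = Z1 || (Z2 + Z3) = 53.21 Ω = 53.21∠0.0° Ω.
Step 5 — Source phasor: V = 12.5∠30.0° V = 10.83 + j6.25 V.
Step 6 — Ohm's law: I = V / Z_total = (10.83 + j6.25) / (53.21) = 0.2034 + j0.1175 A.
Step 7 — Convert to polar: |I| = 0.2349 A, ∠I = 30.0°.

I = 0.2349∠30.0° A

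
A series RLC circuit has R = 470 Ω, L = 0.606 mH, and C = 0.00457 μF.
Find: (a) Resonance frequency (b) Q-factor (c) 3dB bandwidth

Step 1 — Resonance: ω₀ = 1/√(LC) = 1/√(0.000606·4.57e-09) = 6.009e+05 rad/s.
Step 2 — f₀ = ω₀/(2π) = 9.564e+04 Hz.
Step 3 — Series Q: Q = ω₀L/R = 6.009e+05·0.000606/470 = 0.7748.
Step 4 — Bandwidth: Δω = ω₀/Q = 7.756e+05 rad/s; BW = Δω/(2π) = 1.234e+05 Hz.

(a) f₀ = 9.564e+04 Hz  (b) Q = 0.7748  (c) BW = 1.234e+05 Hz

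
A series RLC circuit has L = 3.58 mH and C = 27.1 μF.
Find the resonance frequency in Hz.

Step 1 — Resonance condition Im(Z)=0 gives ω₀ = 1/√(LC).
Step 2 — ω₀ = 1/√(0.00358·2.71e-05) = 3211 rad/s.
Step 3 — f₀ = ω₀/(2π) = 511 Hz.

f₀ = 511 Hz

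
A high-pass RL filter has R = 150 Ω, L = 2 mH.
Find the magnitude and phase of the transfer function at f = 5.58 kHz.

Step 1 — Angular frequency: ω = 2π·5580 = 3.506e+04 rad/s.
Step 2 — Transfer function: H(jω) = jωL/(R + jωL).
Step 3 — Numerator jωL = j·70.12; denominator R + jωL = 150 + j70.12.
Step 4 — H = 0.1793 + j0.3836.
Step 5 — Magnitude: |H| = 0.4235 (-7.5 dB); phase: φ = 64.9°.

|H| = 0.4235 (-7.5 dB), φ = 64.9°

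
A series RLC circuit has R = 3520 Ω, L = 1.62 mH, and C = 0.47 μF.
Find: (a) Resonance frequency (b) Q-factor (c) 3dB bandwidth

Step 1 — Resonance condition Im(Z)=0 gives ω₀ = 1/√(LC).
Step 2 — ω₀ = 1/√(0.00162·4.7e-07) = 3.624e+04 rad/s.
Step 3 — f₀ = ω₀/(2π) = 5768 Hz.
Step 4 — Series Q: Q = ω₀L/R = 3.624e+04·0.00162/3520 = 0.01668.
Step 5 — 3dB bandwidth: Δω = ω₀/Q = 2.173e+06 rad/s; BW = Δω/(2π) = 3.458e+05 Hz.

(a) f₀ = 5768 Hz  (b) Q = 0.01668  (c) BW = 3.458e+05 Hz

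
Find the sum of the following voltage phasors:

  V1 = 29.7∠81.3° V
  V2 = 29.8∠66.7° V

Step 1 — Convert each phasor to rectangular form:
  V1 = 29.7·(cos(81.3°) + j·sin(81.3°)) = 4.492 + j29.36 V
  V2 = 29.8·(cos(66.7°) + j·sin(66.7°)) = 11.79 + j27.37 V
Step 2 — Sum components: V_total = 16.28 + j56.73 V.
Step 3 — Convert to polar: |V_total| = 59.02 V, ∠V_total = 74.0°.

V_total = 59.02∠74.0° V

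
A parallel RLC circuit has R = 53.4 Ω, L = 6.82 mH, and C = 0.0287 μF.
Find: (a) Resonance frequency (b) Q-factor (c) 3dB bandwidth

Step 1 — Resonance: ω₀ = 1/√(LC) = 1/√(0.00682·2.87e-08) = 7.148e+04 rad/s.
Step 2 — f₀ = ω₀/(2π) = 1.138e+04 Hz.
Step 3 — Parallel Q: Q = R/(ω₀L) = 53.4/(7.148e+04·0.00682) = 0.1095.
Step 4 — Bandwidth: Δω = ω₀/Q = 6.525e+05 rad/s; BW = Δω/(2π) = 1.038e+05 Hz.

(a) f₀ = 1.138e+04 Hz  (b) Q = 0.1095  (c) BW = 1.038e+05 Hz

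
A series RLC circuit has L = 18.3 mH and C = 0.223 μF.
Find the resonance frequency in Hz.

Step 1 — Resonance condition Im(Z)=0 gives ω₀ = 1/√(LC).
Step 2 — ω₀ = 1/√(0.0183·2.23e-07) = 1.565e+04 rad/s.
Step 3 — f₀ = ω₀/(2π) = 2491 Hz.

f₀ = 2491 Hz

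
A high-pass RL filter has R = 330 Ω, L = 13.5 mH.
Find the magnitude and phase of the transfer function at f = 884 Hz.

Step 1 — Angular frequency: ω = 2π·884 = 5554 rad/s.
Step 2 — Transfer function: H(jω) = jωL/(R + jωL).
Step 3 — Numerator jωL = j·74.98; denominator R + jωL = 330 + j74.98.
Step 4 — H = 0.0491 + j0.2161.
Step 5 — Magnitude: |H| = 0.2216 (-13.1 dB); phase: φ = 77.2°.

|H| = 0.2216 (-13.1 dB), φ = 77.2°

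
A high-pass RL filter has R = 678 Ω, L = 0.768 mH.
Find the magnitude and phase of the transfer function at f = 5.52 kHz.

Step 1 — Angular frequency: ω = 2π·5520 = 3.468e+04 rad/s.
Step 2 — Transfer function: H(jω) = jωL/(R + jωL).
Step 3 — Numerator jωL = j·26.64; denominator R + jωL = 678 + j26.64.
Step 4 — H = 0.001541 + j0.03923.
Step 5 — Magnitude: |H| = 0.03926 (-28.1 dB); phase: φ = 87.8°.

|H| = 0.03926 (-28.1 dB), φ = 87.8°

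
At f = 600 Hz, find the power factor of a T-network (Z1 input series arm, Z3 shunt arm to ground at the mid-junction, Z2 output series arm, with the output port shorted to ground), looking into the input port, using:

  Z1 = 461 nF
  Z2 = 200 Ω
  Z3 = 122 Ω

Step 1 — Angular frequency: ω = 2π·f = 2π·600 = 3770 rad/s.
Step 2 — Component impedances:
  Z1: Z = 1/(jωC) = -j/(ω·C) = 0 - j575.4 Ω
  Z2: Z = R = 200 Ω
  Z3: Z = R = 122 Ω
Step 3 — With the output port shorted to ground, the output series arm Z2 runs from the junction to ground; the shunt arm Z3 also runs from the junction to ground. They appear in parallel: Z3 || Z2 = 75.78 Ω.
Step 4 — Series with input arm Z1: Z_in = Z1 + (Z3 || Z2) = 75.78 - j575.4 Ω = 580.4∠-82.5° Ω.
Step 5 — Power factor: PF = cos(φ) = Re(Z)/|Z| = 75.78/580.4 = 0.1306.
Step 6 — Type: Im(Z) = -575.4 ⇒ leading (phase φ = -82.5°).

PF = 0.1306 (leading, φ = -82.5°)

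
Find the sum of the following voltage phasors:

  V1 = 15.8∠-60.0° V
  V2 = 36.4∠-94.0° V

Step 1 — Convert each phasor to rectangular form:
  V1 = 15.8·(cos(-60.0°) + j·sin(-60.0°)) = 7.9 - j13.68 V
  V2 = 36.4·(cos(-94.0°) + j·sin(-94.0°)) = -2.539 - j36.31 V
Step 2 — Sum components: V_total = 5.361 - j49.99 V.
Step 3 — Convert to polar: |V_total| = 50.28 V, ∠V_total = -83.9°.

V_total = 50.28∠-83.9° V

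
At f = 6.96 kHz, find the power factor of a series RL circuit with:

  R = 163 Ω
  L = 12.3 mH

Step 1 — Angular frequency: ω = 2π·f = 2π·6960 = 4.373e+04 rad/s.
Step 2 — Component impedances:
  R: Z = R = 163 Ω
  L: Z = jωL = j·4.373e+04·0.0123 = 0 + j537.9 Ω
Step 3 — Series combination: Z_total = R + L = 163 + j537.9 Ω = 562∠73.1° Ω.
Step 4 — Power factor: PF = cos(φ) = Re(Z)/|Z| = 163/562 = 0.29.
Step 5 — Type: Im(Z) = 537.9 ⇒ lagging (phase φ = 73.1°).

PF = 0.29 (lagging, φ = 73.1°)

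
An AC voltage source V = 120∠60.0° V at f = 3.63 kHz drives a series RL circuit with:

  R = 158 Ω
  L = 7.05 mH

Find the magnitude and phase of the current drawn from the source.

Step 1 — Angular frequency: ω = 2π·f = 2π·3630 = 2.281e+04 rad/s.
Step 2 — Component impedances:
  R: Z = R = 158 Ω
  L: Z = jωL = j·2.281e+04·0.00705 = 0 + j160.8 Ω
Step 3 — Series combination: Z_total = R + L = 158 + j160.8 Ω = 225.4∠45.5° Ω.
Step 4 — Source phasor: V = 120∠60.0° V = 60 + j103.9 V.
Step 5 — Ohm's law: I = V / Z_total = (60 + j103.9) / (158 + j160.8) = 0.5154 + j0.1333 A.
Step 6 — Convert to polar: |I| = 0.5323 A, ∠I = 14.5°.

I = 0.5323∠14.5° A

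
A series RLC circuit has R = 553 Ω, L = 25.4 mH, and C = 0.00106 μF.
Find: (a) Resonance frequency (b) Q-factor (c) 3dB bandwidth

Step 1 — Resonance: ω₀ = 1/√(LC) = 1/√(0.0254·1.06e-09) = 1.927e+05 rad/s.
Step 2 — f₀ = ω₀/(2π) = 3.067e+04 Hz.
Step 3 — Series Q: Q = ω₀L/R = 1.927e+05·0.0254/553 = 8.852.
Step 4 — Bandwidth: Δω = ω₀/Q = 2.177e+04 rad/s; BW = Δω/(2π) = 3465 Hz.

(a) f₀ = 3.067e+04 Hz  (b) Q = 8.852  (c) BW = 3465 Hz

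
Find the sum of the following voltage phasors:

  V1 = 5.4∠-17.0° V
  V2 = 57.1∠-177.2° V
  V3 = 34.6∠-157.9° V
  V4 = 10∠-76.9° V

Step 1 — Convert each phasor to rectangular form:
  V1 = 5.4·(cos(-17.0°) + j·sin(-17.0°)) = 5.164 - j1.579 V
  V2 = 57.1·(cos(-177.2°) + j·sin(-177.2°)) = -57.03 - j2.789 V
  V3 = 34.6·(cos(-157.9°) + j·sin(-157.9°)) = -32.06 - j13.02 V
  V4 = 10·(cos(-76.9°) + j·sin(-76.9°)) = 2.267 - j9.74 V
Step 2 — Sum components: V_total = -81.66 - j27.13 V.
Step 3 — Convert to polar: |V_total| = 86.05 V, ∠V_total = -161.6°.

V_total = 86.05∠-161.6° V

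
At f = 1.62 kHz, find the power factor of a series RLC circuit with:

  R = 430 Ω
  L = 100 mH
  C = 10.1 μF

Step 1 — Angular frequency: ω = 2π·f = 2π·1620 = 1.018e+04 rad/s.
Step 2 — Component impedances:
  R: Z = R = 430 Ω
  L: Z = jωL = j·1.018e+04·0.1 = 0 + j1018 Ω
  C: Z = 1/(jωC) = -j/(ω·C) = 0 - j9.727 Ω
Step 3 — Series combination: Z_total = R + L + C = 430 + j1008 Ω = 1096∠66.9° Ω.
Step 4 — Power factor: PF = cos(φ) = Re(Z)/|Z| = 430/1096 = 0.3923.
Step 5 — Type: Im(Z) = 1008 ⇒ lagging (phase φ = 66.9°).

PF = 0.3923 (lagging, φ = 66.9°)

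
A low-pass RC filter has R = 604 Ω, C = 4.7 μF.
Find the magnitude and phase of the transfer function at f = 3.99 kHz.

Step 1 — Angular frequency: ω = 2π·3990 = 2.507e+04 rad/s.
Step 2 — Transfer function: H(jω) = 1/(1 + jωRC).
Step 3 — Denominator: 1 + jωRC = 1 + j·2.507e+04·604·4.7e-06 = 1 + j71.17.
Step 4 — H = 0.0001974 - j0.01405.
Step 5 — Magnitude: |H| = 0.01405 (-37.0 dB); phase: φ = -89.2°.

|H| = 0.01405 (-37.0 dB), φ = -89.2°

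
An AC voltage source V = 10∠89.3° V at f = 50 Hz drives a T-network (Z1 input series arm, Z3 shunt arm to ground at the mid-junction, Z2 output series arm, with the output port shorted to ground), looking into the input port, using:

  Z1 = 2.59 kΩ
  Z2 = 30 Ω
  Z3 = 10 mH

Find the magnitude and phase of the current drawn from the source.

Step 1 — Angular frequency: ω = 2π·f = 2π·50 = 314.2 rad/s.
Step 2 — Component impedances:
  Z1: Z = R = 2590 Ω
  Z2: Z = R = 30 Ω
  Z3: Z = jωL = j·314.2·0.01 = 0 + j3.142 Ω
Step 3 — With the output port shorted to ground, the output series arm Z2 runs from the junction to ground; the shunt arm Z3 also runs from the junction to ground. They appear in parallel: Z3 || Z2 = 0.3254 + j3.108 Ω.
Step 4 — Series with input arm Z1: Z_in = Z1 + (Z3 || Z2) = 2590 + j3.108 Ω = 2590∠0.1° Ω.
Step 5 — Source phasor: V = 10∠89.3° V = 0.1222 + j9.999 V.
Step 6 — Ohm's law: I = V / Z_total = (0.1222 + j9.999) / (2590 + j3.108) = 5.179e-05 + j0.00386 A.
Step 7 — Convert to polar: |I| = 0.003861 A, ∠I = 89.2°.

I = 0.003861∠89.2° A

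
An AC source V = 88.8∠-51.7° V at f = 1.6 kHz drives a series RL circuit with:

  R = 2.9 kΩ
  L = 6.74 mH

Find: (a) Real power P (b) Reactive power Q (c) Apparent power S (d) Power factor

Step 1 — Angular frequency: ω = 2π·f = 2π·1600 = 1.005e+04 rad/s.
Step 2 — Component impedances:
  R: Z = R = 2900 Ω
  L: Z = jωL = j·1.005e+04·0.00674 = 0 + j67.76 Ω
Step 3 — Series combination: Z_total = R + L = 2900 + j67.76 Ω = 2901∠1.3° Ω.
Step 4 — Source phasor: V = 88.8∠-51.7° V = 55.04 - j69.69 V.
Step 5 — Current: I = V / Z = 0.01841 - j0.02446 A = 0.03061∠-53.0° A.
Step 6 — Complex power: S = V·I* = 2.718 + j0.0635 VA.
Step 7 — Real power: P = Re(S) = 2.718 W.
Step 8 — Reactive power: Q = Im(S) = 0.0635 VAR.
Step 9 — Apparent power: |S| = 2.718 VA.
Step 10 — Power factor: PF = P/|S| = 0.9997 (lagging).

(a) P = 2.718 W  (b) Q = 0.0635 VAR  (c) S = 2.718 VA  (d) PF = 0.9997 (lagging)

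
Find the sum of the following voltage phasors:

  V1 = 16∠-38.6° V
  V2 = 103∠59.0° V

Step 1 — Convert each phasor to rectangular form:
  V1 = 16·(cos(-38.6°) + j·sin(-38.6°)) = 12.5 - j9.982 V
  V2 = 103·(cos(59.0°) + j·sin(59.0°)) = 53.05 + j88.29 V
Step 2 — Sum components: V_total = 65.55 + j78.31 V.
Step 3 — Convert to polar: |V_total| = 102.1 V, ∠V_total = 50.1°.

V_total = 102.1∠50.1° V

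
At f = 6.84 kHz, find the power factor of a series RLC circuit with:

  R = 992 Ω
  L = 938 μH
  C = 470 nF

Step 1 — Angular frequency: ω = 2π·f = 2π·6840 = 4.298e+04 rad/s.
Step 2 — Component impedances:
  R: Z = R = 992 Ω
  L: Z = jωL = j·4.298e+04·0.000938 = 0 + j40.31 Ω
  C: Z = 1/(jωC) = -j/(ω·C) = 0 - j49.51 Ω
Step 3 — Series combination: Z_total = R + L + C = 992 - j9.195 Ω = 992∠-0.5° Ω.
Step 4 — Power factor: PF = cos(φ) = Re(Z)/|Z| = 992/992 = 1.
Step 5 — Type: Im(Z) = -9.195 ⇒ leading (phase φ = -0.5°).

PF = 1 (leading, φ = -0.5°)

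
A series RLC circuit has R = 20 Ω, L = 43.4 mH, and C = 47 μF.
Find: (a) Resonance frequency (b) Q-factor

Step 1 — Resonance condition Im(Z)=0 gives ω₀ = 1/√(LC).
Step 2 — ω₀ = 1/√(0.0434·4.7e-05) = 700.2 rad/s.
Step 3 — f₀ = ω₀/(2π) = 111.4 Hz.
Step 4 — Series Q: Q = ω₀L/R = 700.2·0.0434/20 = 1.519.

(a) f₀ = 111.4 Hz  (b) Q = 1.519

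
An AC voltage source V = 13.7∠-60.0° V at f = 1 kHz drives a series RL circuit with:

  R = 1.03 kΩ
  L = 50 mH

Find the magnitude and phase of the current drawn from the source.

Step 1 — Angular frequency: ω = 2π·f = 2π·1000 = 6283 rad/s.
Step 2 — Component impedances:
  R: Z = R = 1030 Ω
  L: Z = jωL = j·6283·0.05 = 0 + j314.2 Ω
Step 3 — Series combination: Z_total = R + L = 1030 + j314.2 Ω = 1077∠17.0° Ω.
Step 4 — Source phasor: V = 13.7∠-60.0° V = 6.85 - j11.86 V.
Step 5 — Ohm's law: I = V / Z_total = (6.85 - j11.86) / (1030 + j314.2) = 0.00287 - j0.01239 A.
Step 6 — Convert to polar: |I| = 0.01272 A, ∠I = -77.0°.

I = 0.01272∠-77.0° A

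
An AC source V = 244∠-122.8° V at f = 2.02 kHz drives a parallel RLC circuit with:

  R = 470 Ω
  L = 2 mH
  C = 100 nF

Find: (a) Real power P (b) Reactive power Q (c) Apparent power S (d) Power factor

Step 1 — Angular frequency: ω = 2π·f = 2π·2020 = 1.269e+04 rad/s.
Step 2 — Component impedances:
  R: Z = R = 470 Ω
  L: Z = jωL = j·1.269e+04·0.002 = 0 + j25.38 Ω
  C: Z = 1/(jωC) = -j/(ω·C) = 0 - j787.9 Ω
Step 3 — Parallel combination: 1/Z_total = 1/R + 1/L + 1/C; Z_total = 1.459 + j26.15 Ω = 26.19∠86.8° Ω.
Step 4 — Source phasor: V = 244∠-122.8° V = -132.2 - j205.1 V.
Step 5 — Current: I = V / Z = -8.101 + j4.603 A = 9.317∠150.4° A.
Step 6 — Complex power: S = V·I* = 126.7 + j2270 VA.
Step 7 — Real power: P = Re(S) = 126.7 W.
Step 8 — Reactive power: Q = Im(S) = 2270 VAR.
Step 9 — Apparent power: |S| = 2273 VA.
Step 10 — Power factor: PF = P/|S| = 0.05572 (lagging).

(a) P = 126.7 W  (b) Q = 2270 VAR  (c) S = 2273 VA  (d) PF = 0.05572 (lagging)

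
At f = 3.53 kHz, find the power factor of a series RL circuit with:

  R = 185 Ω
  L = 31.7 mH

Step 1 — Angular frequency: ω = 2π·f = 2π·3530 = 2.218e+04 rad/s.
Step 2 — Component impedances:
  R: Z = R = 185 Ω
  L: Z = jωL = j·2.218e+04·0.0317 = 0 + j703.1 Ω
Step 3 — Series combination: Z_total = R + L = 185 + j703.1 Ω = 727∠75.3° Ω.
Step 4 — Power factor: PF = cos(φ) = Re(Z)/|Z| = 185/727 = 0.2545.
Step 5 — Type: Im(Z) = 703.1 ⇒ lagging (phase φ = 75.3°).

PF = 0.2545 (lagging, φ = 75.3°)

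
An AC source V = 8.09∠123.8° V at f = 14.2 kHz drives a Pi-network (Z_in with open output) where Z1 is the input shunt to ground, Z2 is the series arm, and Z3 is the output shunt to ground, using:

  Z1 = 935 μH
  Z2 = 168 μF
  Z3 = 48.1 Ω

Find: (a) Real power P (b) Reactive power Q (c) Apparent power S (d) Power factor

Step 1 — Angular frequency: ω = 2π·f = 2π·1.42e+04 = 8.922e+04 rad/s.
Step 2 — Component impedances:
  Z1: Z = jωL = j·8.922e+04·0.000935 = 0 + j83.42 Ω
  Z2: Z = 1/(jωC) = -j/(ω·C) = 0 - j0.06671 Ω
  Z3: Z = R = 48.1 Ω
Step 3 — With open output, the series arm Z2 and the output shunt Z3 appear in series to ground: Z2 + Z3 = 48.1 - j0.06671 Ω.
Step 4 — Parallel with input shunt Z1: Z_in = Z1 || (Z2 + Z3) = 36.14 + j20.79 Ω = 41.69∠29.9° Ω.
Step 5 — Source phasor: V = 8.09∠123.8° V = -4.5 + j6.723 V.
Step 6 — Current: I = V / Z = -0.01317 + j0.1936 A = 0.194∠93.9° A.
Step 7 — Complex power: S = V·I* = 1.361 + j0.7827 VA.
Step 8 — Real power: P = Re(S) = 1.361 W.
Step 9 — Reactive power: Q = Im(S) = 0.7827 VAR.
Step 10 — Apparent power: |S| = 1.57 VA.
Step 11 — Power factor: PF = P/|S| = 0.8668 (lagging).

(a) P = 1.361 W  (b) Q = 0.7827 VAR  (c) S = 1.57 VA  (d) PF = 0.8668 (lagging)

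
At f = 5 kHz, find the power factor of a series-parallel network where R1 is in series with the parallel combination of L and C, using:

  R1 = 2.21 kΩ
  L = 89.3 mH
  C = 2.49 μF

Step 1 — Angular frequency: ω = 2π·f = 2π·5000 = 3.142e+04 rad/s.
Step 2 — Component impedances:
  R1: Z = R = 2210 Ω
  L: Z = jωL = j·3.142e+04·0.0893 = 0 + j2805 Ω
  C: Z = 1/(jωC) = -j/(ω·C) = 0 - j12.78 Ω
Step 3 — Parallel branch: L || C = 1/(1/L + 1/C) = 0 - j12.84 Ω.
Step 4 — Series with R1: Z_total = R1 + (L || C) = 2210 - j12.84 Ω = 2210∠-0.3° Ω.
Step 5 — Power factor: PF = cos(φ) = Re(Z)/|Z| = 2210/2210 = 1.
Step 6 — Type: Im(Z) = -12.84 ⇒ leading (phase φ = -0.3°).

PF = 1 (leading, φ = -0.3°)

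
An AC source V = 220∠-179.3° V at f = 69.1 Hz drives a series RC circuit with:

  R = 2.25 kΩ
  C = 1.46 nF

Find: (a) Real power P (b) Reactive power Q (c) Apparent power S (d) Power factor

Step 1 — Angular frequency: ω = 2π·f = 2π·69.1 = 434.2 rad/s.
Step 2 — Component impedances:
  R: Z = R = 2250 Ω
  C: Z = 1/(jωC) = -j/(ω·C) = 0 - j1.578e+06 Ω
Step 3 — Series combination: Z_total = R + C = 2250 - j1.578e+06 Ω = 1.578e+06∠-89.9° Ω.
Step 4 — Source phasor: V = 220∠-179.3° V = -220 - j2.688 V.
Step 5 — Current: I = V / Z = 1.505e-06 - j0.0001394 A = 0.0001395∠-89.4° A.
Step 6 — Complex power: S = V·I* = 4.376e-05 - j0.03068 VA.
Step 7 — Real power: P = Re(S) = 4.376e-05 W.
Step 8 — Reactive power: Q = Im(S) = -0.03068 VAR.
Step 9 — Apparent power: |S| = 0.03068 VA.
Step 10 — Power factor: PF = P/|S| = 0.001426 (leading).

(a) P = 4.376e-05 W  (b) Q = -0.03068 VAR  (c) S = 0.03068 VA  (d) PF = 0.001426 (leading)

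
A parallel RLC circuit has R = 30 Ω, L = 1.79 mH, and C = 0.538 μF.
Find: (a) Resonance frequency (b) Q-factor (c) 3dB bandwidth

Step 1 — Resonance: ω₀ = 1/√(LC) = 1/√(0.00179·5.38e-07) = 3.222e+04 rad/s.
Step 2 — f₀ = ω₀/(2π) = 5129 Hz.
Step 3 — Parallel Q: Q = R/(ω₀L) = 30/(3.222e+04·0.00179) = 0.5201.
Step 4 — Bandwidth: Δω = ω₀/Q = 6.196e+04 rad/s; BW = Δω/(2π) = 9861 Hz.

(a) f₀ = 5129 Hz  (b) Q = 0.5201  (c) BW = 9861 Hz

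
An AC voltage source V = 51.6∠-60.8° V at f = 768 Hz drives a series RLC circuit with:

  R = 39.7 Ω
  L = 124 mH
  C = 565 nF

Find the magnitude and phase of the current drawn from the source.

Step 1 — Angular frequency: ω = 2π·f = 2π·768 = 4825 rad/s.
Step 2 — Component impedances:
  R: Z = R = 39.7 Ω
  L: Z = jωL = j·4825·0.124 = 0 + j598.4 Ω
  C: Z = 1/(jωC) = -j/(ω·C) = 0 - j366.8 Ω
Step 3 — Series combination: Z_total = R + L + C = 39.7 + j231.6 Ω = 235∠80.3° Ω.
Step 4 — Source phasor: V = 51.6∠-60.8° V = 25.17 - j45.04 V.
Step 5 — Ohm's law: I = V / Z_total = (25.17 - j45.04) / (39.7 + j231.6) = -0.1708 - j0.138 A.
Step 6 — Convert to polar: |I| = 0.2196 A, ∠I = -141.1°.

I = 0.2196∠-141.1° A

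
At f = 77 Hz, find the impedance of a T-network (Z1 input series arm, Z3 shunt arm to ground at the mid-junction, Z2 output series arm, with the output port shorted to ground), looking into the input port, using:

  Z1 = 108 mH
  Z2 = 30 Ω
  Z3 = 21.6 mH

Step 1 — Angular frequency: ω = 2π·f = 2π·77 = 483.8 rad/s.
Step 2 — Component impedances:
  Z1: Z = jωL = j·483.8·0.108 = 0 + j52.25 Ω
  Z2: Z = R = 30 Ω
  Z3: Z = jωL = j·483.8·0.0216 = 0 + j10.45 Ω
Step 3 — With the output port shorted to ground, the output series arm Z2 runs from the junction to ground; the shunt arm Z3 also runs from the junction to ground. They appear in parallel: Z3 || Z2 = 3.246 + j9.319 Ω.
Step 4 — Series with input arm Z1: Z_in = Z1 + (Z3 || Z2) = 3.246 + j61.57 Ω = 61.66∠87.0° Ω.

Z = 3.246 + j61.57 Ω = 61.66∠87.0° Ω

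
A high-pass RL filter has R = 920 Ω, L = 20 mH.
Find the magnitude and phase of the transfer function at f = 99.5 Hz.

Step 1 — Angular frequency: ω = 2π·99.5 = 625.2 rad/s.
Step 2 — Transfer function: H(jω) = jωL/(R + jωL).
Step 3 — Numerator jωL = j·12.5; denominator R + jωL = 920 + j12.5.
Step 4 — H = 0.0001847 + j0.01359.
Step 5 — Magnitude: |H| = 0.01359 (-37.3 dB); phase: φ = 89.2°.

|H| = 0.01359 (-37.3 dB), φ = 89.2°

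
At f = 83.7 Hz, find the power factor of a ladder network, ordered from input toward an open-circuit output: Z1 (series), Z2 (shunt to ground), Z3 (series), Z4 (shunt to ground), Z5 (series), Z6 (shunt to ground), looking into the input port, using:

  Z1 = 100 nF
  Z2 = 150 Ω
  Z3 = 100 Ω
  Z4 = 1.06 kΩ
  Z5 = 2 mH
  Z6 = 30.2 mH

Step 1 — Angular frequency: ω = 2π·f = 2π·83.7 = 525.9 rad/s.
Step 2 — Component impedances:
  Z1: Z = 1/(jωC) = -j/(ω·C) = 0 - j1.901e+04 Ω
  Z2: Z = R = 150 Ω
  Z3: Z = R = 100 Ω
  Z4: Z = R = 1060 Ω
  Z5: Z = jωL = j·525.9·0.002 = 0 + j1.052 Ω
  Z6: Z = jωL = j·525.9·0.0302 = 0 + j15.88 Ω
Step 3 — Ladder network (open output): work backward from the far end, alternating series and parallel combinations. Z_in = 60.51 - j1.901e+04 Ω = 1.901e+04∠-89.8° Ω.
Step 4 — Power factor: PF = cos(φ) = Re(Z)/|Z| = 60.51/1.901e+04 = 0.003183.
Step 5 — Type: Im(Z) = -1.901e+04 ⇒ leading (phase φ = -89.8°).

PF = 0.003183 (leading, φ = -89.8°)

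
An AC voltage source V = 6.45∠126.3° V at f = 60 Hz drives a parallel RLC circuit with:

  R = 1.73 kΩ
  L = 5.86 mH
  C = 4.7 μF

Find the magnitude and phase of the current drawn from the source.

Step 1 — Angular frequency: ω = 2π·f = 2π·60 = 377 rad/s.
Step 2 — Component impedances:
  R: Z = R = 1730 Ω
  L: Z = jωL = j·377·0.00586 = 0 + j2.209 Ω
  C: Z = 1/(jωC) = -j/(ω·C) = 0 - j564.4 Ω
Step 3 — Parallel combination: 1/Z_total = 1/R + 1/L + 1/C; Z_total = 0.002843 + j2.218 Ω = 2.218∠89.9° Ω.
Step 4 — Source phasor: V = 6.45∠126.3° V = -3.818 + j5.198 V.
Step 5 — Ohm's law: I = V / Z_total = (-3.818 + j5.198) / (0.002843 + j2.218) = 2.342 + j1.725 A.
Step 6 — Convert to polar: |I| = 2.908 A, ∠I = 36.4°.

I = 2.908∠36.4° A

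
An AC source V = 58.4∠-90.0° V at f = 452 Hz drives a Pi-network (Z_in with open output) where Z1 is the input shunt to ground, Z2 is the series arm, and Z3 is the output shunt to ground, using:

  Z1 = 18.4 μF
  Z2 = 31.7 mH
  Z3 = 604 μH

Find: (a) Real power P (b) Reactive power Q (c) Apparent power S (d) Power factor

Step 1 — Angular frequency: ω = 2π·f = 2π·452 = 2840 rad/s.
Step 2 — Component impedances:
  Z1: Z = 1/(jωC) = -j/(ω·C) = 0 - j19.14 Ω
  Z2: Z = jωL = j·2840·0.0317 = 0 + j90.03 Ω
  Z3: Z = jωL = j·2840·0.000604 = 0 + j1.715 Ω
Step 3 — With open output, the series arm Z2 and the output shunt Z3 appear in series to ground: Z2 + Z3 = 0 + j91.74 Ω.
Step 4 — Parallel with input shunt Z1: Z_in = Z1 || (Z2 + Z3) = 0 - j24.18 Ω = 24.18∠-90.0° Ω.
Step 5 — Source phasor: V = 58.4∠-90.0° V = 0 - j58.4 V.
Step 6 — Current: I = V / Z = 2.415 A = 2.415∠0.0° A.
Step 7 — Complex power: S = V·I* = 0 - j141 VA.
Step 8 — Real power: P = Re(S) = 0 W.
Step 9 — Reactive power: Q = Im(S) = -141 VAR.
Step 10 — Apparent power: |S| = 141 VA.
Step 11 — Power factor: PF = P/|S| = 0 (leading).

(a) P = 0 W  (b) Q = -141 VAR  (c) S = 141 VA  (d) PF = 0 (leading)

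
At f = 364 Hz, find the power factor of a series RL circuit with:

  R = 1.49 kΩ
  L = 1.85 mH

Step 1 — Angular frequency: ω = 2π·f = 2π·364 = 2287 rad/s.
Step 2 — Component impedances:
  R: Z = R = 1490 Ω
  L: Z = jωL = j·2287·0.00185 = 0 + j4.231 Ω
Step 3 — Series combination: Z_total = R + L = 1490 + j4.231 Ω = 1490∠0.2° Ω.
Step 4 — Power factor: PF = cos(φ) = Re(Z)/|Z| = 1490/1490 = 1.
Step 5 — Type: Im(Z) = 4.231 ⇒ lagging (phase φ = 0.2°).

PF = 1 (lagging, φ = 0.2°)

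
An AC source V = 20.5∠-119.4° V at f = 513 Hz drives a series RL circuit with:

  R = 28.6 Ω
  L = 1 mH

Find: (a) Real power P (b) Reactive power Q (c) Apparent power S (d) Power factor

Step 1 — Angular frequency: ω = 2π·f = 2π·513 = 3223 rad/s.
Step 2 — Component impedances:
  R: Z = R = 28.6 Ω
  L: Z = jωL = j·3223·0.001 = 0 + j3.223 Ω
Step 3 — Series combination: Z_total = R + L = 28.6 + j3.223 Ω = 28.78∠6.4° Ω.
Step 4 — Source phasor: V = 20.5∠-119.4° V = -10.06 - j17.86 V.
Step 5 — Current: I = V / Z = -0.417 - j0.5775 A = 0.7123∠-125.8° A.
Step 6 — Complex power: S = V·I* = 14.51 + j1.635 VA.
Step 7 — Real power: P = Re(S) = 14.51 W.
Step 8 — Reactive power: Q = Im(S) = 1.635 VAR.
Step 9 — Apparent power: |S| = 14.6 VA.
Step 10 — Power factor: PF = P/|S| = 0.9937 (lagging).

(a) P = 14.51 W  (b) Q = 1.635 VAR  (c) S = 14.6 VA  (d) PF = 0.9937 (lagging)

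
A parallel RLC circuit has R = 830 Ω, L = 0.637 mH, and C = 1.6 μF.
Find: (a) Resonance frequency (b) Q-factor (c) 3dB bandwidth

Step 1 — Resonance: ω₀ = 1/√(LC) = 1/√(0.000637·1.6e-06) = 3.132e+04 rad/s.
Step 2 — f₀ = ω₀/(2π) = 4985 Hz.
Step 3 — Parallel Q: Q = R/(ω₀L) = 830/(3.132e+04·0.000637) = 41.6.
Step 4 — Bandwidth: Δω = ω₀/Q = 753 rad/s; BW = Δω/(2π) = 119.8 Hz.

(a) f₀ = 4985 Hz  (b) Q = 41.6  (c) BW = 119.8 Hz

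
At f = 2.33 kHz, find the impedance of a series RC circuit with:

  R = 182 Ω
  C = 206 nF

Step 1 — Angular frequency: ω = 2π·f = 2π·2330 = 1.464e+04 rad/s.
Step 2 — Component impedances:
  R: Z = R = 182 Ω
  C: Z = 1/(jωC) = -j/(ω·C) = 0 - j331.6 Ω
Step 3 — Series combination: Z_total = R + C = 182 - j331.6 Ω = 378.3∠-61.2° Ω.

Z = 182 - j331.6 Ω = 378.3∠-61.2° Ω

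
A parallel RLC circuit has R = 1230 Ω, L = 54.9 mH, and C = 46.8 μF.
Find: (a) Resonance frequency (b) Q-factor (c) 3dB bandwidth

Step 1 — Resonance: ω₀ = 1/√(LC) = 1/√(0.0549·4.68e-05) = 623.9 rad/s.
Step 2 — f₀ = ω₀/(2π) = 99.29 Hz.
Step 3 — Parallel Q: Q = R/(ω₀L) = 1230/(623.9·0.0549) = 35.91.
Step 4 — Bandwidth: Δω = ω₀/Q = 17.37 rad/s; BW = Δω/(2π) = 2.765 Hz.

(a) f₀ = 99.29 Hz  (b) Q = 35.91  (c) BW = 2.765 Hz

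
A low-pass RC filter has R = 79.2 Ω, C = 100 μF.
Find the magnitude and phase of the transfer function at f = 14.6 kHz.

Step 1 — Angular frequency: ω = 2π·1.46e+04 = 9.173e+04 rad/s.
Step 2 — Transfer function: H(jω) = 1/(1 + jωRC).
Step 3 — Denominator: 1 + jωRC = 1 + j·9.173e+04·79.2·0.0001 = 1 + j726.5.
Step 4 — H = 1.894e-06 - j0.001376.
Step 5 — Magnitude: |H| = 0.001376 (-57.2 dB); phase: φ = -89.9°.

|H| = 0.001376 (-57.2 dB), φ = -89.9°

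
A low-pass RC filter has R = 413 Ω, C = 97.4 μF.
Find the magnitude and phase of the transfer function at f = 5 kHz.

Step 1 — Angular frequency: ω = 2π·5000 = 3.142e+04 rad/s.
Step 2 — Transfer function: H(jω) = 1/(1 + jωRC).
Step 3 — Denominator: 1 + jωRC = 1 + j·3.142e+04·413·9.74e-05 = 1 + j1264.
Step 4 — H = 6.262e-07 - j0.0007913.
Step 5 — Magnitude: |H| = 0.0007913 (-62.0 dB); phase: φ = -90.0°.

|H| = 0.0007913 (-62.0 dB), φ = -90.0°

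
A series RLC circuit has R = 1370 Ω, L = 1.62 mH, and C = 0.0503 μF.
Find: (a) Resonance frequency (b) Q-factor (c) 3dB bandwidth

Step 1 — Resonance: ω₀ = 1/√(LC) = 1/√(0.00162·5.03e-08) = 1.108e+05 rad/s.
Step 2 — f₀ = ω₀/(2π) = 1.763e+04 Hz.
Step 3 — Series Q: Q = ω₀L/R = 1.108e+05·0.00162/1370 = 0.131.
Step 4 — Bandwidth: Δω = ω₀/Q = 8.457e+05 rad/s; BW = Δω/(2π) = 1.346e+05 Hz.

(a) f₀ = 1.763e+04 Hz  (b) Q = 0.131  (c) BW = 1.346e+05 Hz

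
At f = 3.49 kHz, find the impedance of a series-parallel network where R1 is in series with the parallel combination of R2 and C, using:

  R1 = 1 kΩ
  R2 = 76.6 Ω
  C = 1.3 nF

Step 1 — Angular frequency: ω = 2π·f = 2π·3490 = 2.193e+04 rad/s.
Step 2 — Component impedances:
  R1: Z = R = 1000 Ω
  R2: Z = R = 76.6 Ω
  C: Z = 1/(jωC) = -j/(ω·C) = 0 - j3.508e+04 Ω
Step 3 — Parallel branch: R2 || C = 1/(1/R2 + 1/C) = 76.6 - j0.1673 Ω.
Step 4 — Series with R1: Z_total = R1 + (R2 || C) = 1077 - j0.1673 Ω = 1077∠-0.0° Ω.

Z = 1077 - j0.1673 Ω = 1077∠-0.0° Ω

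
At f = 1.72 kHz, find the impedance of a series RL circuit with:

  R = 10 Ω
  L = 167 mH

Step 1 — Angular frequency: ω = 2π·f = 2π·1720 = 1.081e+04 rad/s.
Step 2 — Component impedances:
  R: Z = R = 10 Ω
  L: Z = jωL = j·1.081e+04·0.167 = 0 + j1805 Ω
Step 3 — Series combination: Z_total = R + L = 10 + j1805 Ω = 1805∠89.7° Ω.

Z = 10 + j1805 Ω = 1805∠89.7° Ω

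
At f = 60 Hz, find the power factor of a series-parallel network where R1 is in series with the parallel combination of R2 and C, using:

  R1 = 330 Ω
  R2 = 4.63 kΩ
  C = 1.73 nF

Step 1 — Angular frequency: ω = 2π·f = 2π·60 = 377 rad/s.
Step 2 — Component impedances:
  R1: Z = R = 330 Ω
  R2: Z = R = 4630 Ω
  C: Z = 1/(jωC) = -j/(ω·C) = 0 - j1.533e+06 Ω
Step 3 — Parallel branch: R2 || C = 1/(1/R2 + 1/C) = 4630 - j13.98 Ω.
Step 4 — Series with R1: Z_total = R1 + (R2 || C) = 4960 - j13.98 Ω = 4960∠-0.2° Ω.
Step 5 — Power factor: PF = cos(φ) = Re(Z)/|Z| = 4960/4960 = 1.
Step 6 — Type: Im(Z) = -13.98 ⇒ leading (phase φ = -0.2°).

PF = 1 (leading, φ = -0.2°)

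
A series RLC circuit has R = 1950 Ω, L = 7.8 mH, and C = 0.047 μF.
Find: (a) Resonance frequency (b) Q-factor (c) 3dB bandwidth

Step 1 — Resonance condition Im(Z)=0 gives ω₀ = 1/√(LC).
Step 2 — ω₀ = 1/√(0.0078·4.7e-08) = 5.223e+04 rad/s.
Step 3 — f₀ = ω₀/(2π) = 8312 Hz.
Step 4 — Series Q: Q = ω₀L/R = 5.223e+04·0.0078/1950 = 0.2089.
Step 5 — 3dB bandwidth: Δω = ω₀/Q = 2.5e+05 rad/s; BW = Δω/(2π) = 3.979e+04 Hz.

(a) f₀ = 8312 Hz  (b) Q = 0.2089  (c) BW = 3.979e+04 Hz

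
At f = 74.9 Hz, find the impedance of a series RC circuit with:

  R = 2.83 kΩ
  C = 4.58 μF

Step 1 — Angular frequency: ω = 2π·f = 2π·74.9 = 470.6 rad/s.
Step 2 — Component impedances:
  R: Z = R = 2830 Ω
  C: Z = 1/(jωC) = -j/(ω·C) = 0 - j464 Ω
Step 3 — Series combination: Z_total = R + C = 2830 - j464 Ω = 2868∠-9.3° Ω.

Z = 2830 - j464 Ω = 2868∠-9.3° Ω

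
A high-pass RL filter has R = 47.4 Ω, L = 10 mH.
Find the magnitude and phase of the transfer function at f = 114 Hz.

Step 1 — Angular frequency: ω = 2π·114 = 716.3 rad/s.
Step 2 — Transfer function: H(jω) = jωL/(R + jωL).
Step 3 — Numerator jωL = j·7.163; denominator R + jωL = 47.4 + j7.163.
Step 4 — H = 0.02233 + j0.1477.
Step 5 — Magnitude: |H| = 0.1494 (-16.5 dB); phase: φ = 81.4°.

|H| = 0.1494 (-16.5 dB), φ = 81.4°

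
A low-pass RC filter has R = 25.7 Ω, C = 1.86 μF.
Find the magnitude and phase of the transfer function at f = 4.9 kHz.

Step 1 — Angular frequency: ω = 2π·4900 = 3.079e+04 rad/s.
Step 2 — Transfer function: H(jω) = 1/(1 + jωRC).
Step 3 — Denominator: 1 + jωRC = 1 + j·3.079e+04·25.7·1.86e-06 = 1 + j1.472.
Step 4 — H = 0.3159 - j0.4649.
Step 5 — Magnitude: |H| = 0.562 (-5.0 dB); phase: φ = -55.8°.

|H| = 0.562 (-5.0 dB), φ = -55.8°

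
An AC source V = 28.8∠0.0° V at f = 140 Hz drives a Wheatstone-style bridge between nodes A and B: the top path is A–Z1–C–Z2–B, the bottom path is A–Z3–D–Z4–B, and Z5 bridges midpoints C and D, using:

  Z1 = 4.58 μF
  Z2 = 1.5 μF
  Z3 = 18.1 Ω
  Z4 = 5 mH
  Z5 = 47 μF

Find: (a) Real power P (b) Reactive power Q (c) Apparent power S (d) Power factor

Step 1 — Angular frequency: ω = 2π·f = 2π·140 = 879.6 rad/s.
Step 2 — Component impedances:
  Z1: Z = 1/(jωC) = -j/(ω·C) = 0 - j248.2 Ω
  Z2: Z = 1/(jωC) = -j/(ω·C) = 0 - j757.9 Ω
  Z3: Z = R = 18.1 Ω
  Z4: Z = jωL = j·879.6·0.005 = 0 + j4.398 Ω
  Z5: Z = 1/(jωC) = -j/(ω·C) = 0 - j24.19 Ω
Step 3 — Bridge requires nodal analysis (the Z5 bridge couples midpoints C and D, so the two paths cannot be reduced to a simple series/parallel combination). Setting node B to ground and injecting 1 A at node A, the 3-node admittance system at A, C, D solves to V_A = Z_AB = 18.04 + j3.221 Ω = 18.32∠10.1° Ω.
Step 4 — Source phasor: V = 28.8∠0.0° V = 28.8 V.
Step 5 — Current: I = V / Z = 1.547 - j0.2763 A = 1.572∠-10.1° A.
Step 6 — Complex power: S = V·I* = 44.56 + j7.958 VA.
Step 7 — Real power: P = Re(S) = 44.56 W.
Step 8 — Reactive power: Q = Im(S) = 7.958 VAR.
Step 9 — Apparent power: |S| = 45.27 VA.
Step 10 — Power factor: PF = P/|S| = 0.9844 (lagging).

(a) P = 44.56 W  (b) Q = 7.958 VAR  (c) S = 45.27 VA  (d) PF = 0.9844 (lagging)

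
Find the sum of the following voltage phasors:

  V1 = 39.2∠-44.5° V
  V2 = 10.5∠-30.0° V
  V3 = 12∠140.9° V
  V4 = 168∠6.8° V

Step 1 — Convert each phasor to rectangular form:
  V1 = 39.2·(cos(-44.5°) + j·sin(-44.5°)) = 27.96 - j27.48 V
  V2 = 10.5·(cos(-30.0°) + j·sin(-30.0°)) = 9.093 - j5.25 V
  V3 = 12·(cos(140.9°) + j·sin(140.9°)) = -9.313 + j7.568 V
  V4 = 168·(cos(6.8°) + j·sin(6.8°)) = 166.8 + j19.89 V
Step 2 — Sum components: V_total = 194.6 - j5.266 V.
Step 3 — Convert to polar: |V_total| = 194.6 V, ∠V_total = -1.6°.

V_total = 194.6∠-1.6° V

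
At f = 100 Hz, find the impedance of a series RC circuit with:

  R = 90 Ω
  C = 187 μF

Step 1 — Angular frequency: ω = 2π·f = 2π·100 = 628.3 rad/s.
Step 2 — Component impedances:
  R: Z = R = 90 Ω
  C: Z = 1/(jωC) = -j/(ω·C) = 0 - j8.511 Ω
Step 3 — Series combination: Z_total = R + C = 90 - j8.511 Ω = 90.4∠-5.4° Ω.

Z = 90 - j8.511 Ω = 90.4∠-5.4° Ω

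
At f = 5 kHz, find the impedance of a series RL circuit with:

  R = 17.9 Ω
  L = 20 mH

Step 1 — Angular frequency: ω = 2π·f = 2π·5000 = 3.142e+04 rad/s.
Step 2 — Component impedances:
  R: Z = R = 17.9 Ω
  L: Z = jωL = j·3.142e+04·0.02 = 0 + j628.3 Ω
Step 3 — Series combination: Z_total = R + L = 17.9 + j628.3 Ω = 628.6∠88.4° Ω.

Z = 17.9 + j628.3 Ω = 628.6∠88.4° Ω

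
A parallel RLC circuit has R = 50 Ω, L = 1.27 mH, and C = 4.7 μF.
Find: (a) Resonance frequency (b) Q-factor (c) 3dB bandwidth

Step 1 — Resonance: ω₀ = 1/√(LC) = 1/√(0.00127·4.7e-06) = 1.294e+04 rad/s.
Step 2 — f₀ = ω₀/(2π) = 2060 Hz.
Step 3 — Parallel Q: Q = R/(ω₀L) = 50/(1.294e+04·0.00127) = 3.042.
Step 4 — Bandwidth: Δω = ω₀/Q = 4255 rad/s; BW = Δω/(2π) = 677.3 Hz.

(a) f₀ = 2060 Hz  (b) Q = 3.042  (c) BW = 677.3 Hz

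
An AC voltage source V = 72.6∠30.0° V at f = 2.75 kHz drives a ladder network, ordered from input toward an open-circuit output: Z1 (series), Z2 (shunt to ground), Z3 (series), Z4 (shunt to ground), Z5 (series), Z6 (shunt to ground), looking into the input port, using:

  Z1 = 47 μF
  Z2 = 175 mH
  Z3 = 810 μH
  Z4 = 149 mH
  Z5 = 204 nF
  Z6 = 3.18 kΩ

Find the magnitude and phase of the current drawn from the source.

Step 1 — Angular frequency: ω = 2π·f = 2π·2750 = 1.728e+04 rad/s.
Step 2 — Component impedances:
  Z1: Z = 1/(jωC) = -j/(ω·C) = 0 - j1.231 Ω
  Z2: Z = jωL = j·1.728e+04·0.175 = 0 + j3024 Ω
  Z3: Z = jωL = j·1.728e+04·0.00081 = 0 + j14 Ω
  Z4: Z = jωL = j·1.728e+04·0.149 = 0 + j2575 Ω
  Z5: Z = 1/(jωC) = -j/(ω·C) = 0 - j283.7 Ω
  Z6: Z = R = 3180 Ω
Step 3 — Ladder network (open output): work backward from the far end, alternating series and parallel combinations. Z_in = 539.4 + j1205 Ω = 1320∠65.9° Ω.
Step 4 — Source phasor: V = 72.6∠30.0° V = 62.87 + j36.3 V.
Step 5 — Ohm's law: I = V / Z_total = (62.87 + j36.3) / (539.4 + j1205) = 0.04455 - j0.03223 A.
Step 6 — Convert to polar: |I| = 0.05499 A, ∠I = -35.9°.

I = 0.05499∠-35.9° A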